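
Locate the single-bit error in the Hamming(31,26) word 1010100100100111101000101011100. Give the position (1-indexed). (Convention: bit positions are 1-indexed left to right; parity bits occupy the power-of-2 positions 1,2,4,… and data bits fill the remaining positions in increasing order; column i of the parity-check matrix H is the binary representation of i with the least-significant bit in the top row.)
Syndrome s = H · r^T (mod 2), r = 1010100100100111101000101011100:
  s[0] = (1010101010101010101010101010101)·(1010100100100111101000101011100) mod 2 = 1+0+1+0+1+0+0+0+0+0+1+0+0+0+1+0+1+0+1+0+0+0+1+0+1+0+1+0+1+0+0 mod 2 = 1
  s[1] = (0110011001100110011001100110011)·(1010100100100111101000101011100) mod 2 = 0+0+1+0+0+0+0+0+0+0+1+0+0+1+1+0+0+0+1+0+0+0+1+0+0+0+1+0+0+0+0 mod 2 = 1
  s[2] = (0001111000011110000111100001111)·(1010100100100111101000101011100) mod 2 = 0+0+0+0+1+0+0+0+0+0+0+0+0+1+1+0+0+0+0+0+0+0+1+0+0+0+0+1+1+0+0 mod 2 = 0
  s[3] = (0000000111111110000000011111111)·(1010100100100111101000101011100) mod 2 = 0+0+0+0+0+0+0+1+0+0+1+0+0+1+1+0+0+0+0+0+0+0+0+0+1+0+1+1+1+0+0 mod 2 = 0
  s[4] = (0000000000000001111111111111111)·(1010100100100111101000101011100) mod 2 = 0+0+0+0+0+0+0+0+0+0+0+0+0+0+0+1+1+0+1+0+0+0+1+0+1+0+1+1+1+0+0 mod 2 = 0
Syndrome = 11000
Column i of H is the binary representation of i, so the syndrome is the binary index of the flipped bit.
Read s = 11000 with s[0] as LSB: 1·2^0 + 1·2^1 + 0·2^2 + 0·2^3 + 0·2^4 = 3.
Error is at bit position 3.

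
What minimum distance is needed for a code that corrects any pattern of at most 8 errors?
Correcting t errors requires d_min ≥ 2t + 1 = 2·8 + 1 = 17.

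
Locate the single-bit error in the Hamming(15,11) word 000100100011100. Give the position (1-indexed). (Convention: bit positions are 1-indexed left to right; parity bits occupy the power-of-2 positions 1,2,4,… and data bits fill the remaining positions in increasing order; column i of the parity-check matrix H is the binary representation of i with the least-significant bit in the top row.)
Syndrome s = H · r^T (mod 2), r = 000100100011100:
  s[0] = (101010101010101)·(000100100011100) mod 2 = 0+0+0+0+0+0+1+0+0+0+1+0+1+0+0 mod 2 = 1
  s[1] = (011001100110011)·(000100100011100) mod 2 = 0+0+0+0+0+0+1+0+0+0+1+0+0+0+0 mod 2 = 0
  s[2] = (000111100001111)·(000100100011100) mod 2 = 0+0+0+1+0+0+1+0+0+0+0+1+1+0+0 mod 2 = 0
  s[3] = (000000011111111)·(000100100011100) mod 2 = 0+0+0+0+0+0+0+0+0+0+1+1+1+0+0 mod 2 = 1
Syndrome = 1001
Column i of H is the binary representation of i, so the syndrome is the binary index of the flipped bit.
Read s = 1001 with s[0] as LSB: 1·2^0 + 0·2^1 + 0·2^2 + 1·2^3 = 9.
Error is at bit position 9.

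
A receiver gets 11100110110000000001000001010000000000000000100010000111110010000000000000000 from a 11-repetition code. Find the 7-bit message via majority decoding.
Split into 11-bit blocks and majority-vote each:
  block 1 = 11100110110: 7 ones, 4 zeros → 1
  block 2 = 00000000100: 1 ones, 10 zeros → 0
  block 3 = 00010100000: 2 ones, 9 zeros → 0
  block 4 = 00000000000: 0 ones, 11 zeros → 0
  block 5 = 10001000011: 4 ones, 7 zeros → 0
  block 6 = 11100100000: 4 ones, 7 zeros → 0
  block 7 = 00000000000: 0 ones, 11 zeros → 0
Decoded = 1000000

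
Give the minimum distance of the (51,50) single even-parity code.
d_min = 2 (flipping one data bit also flips the parity bit, so the two closest codewords differ in exactly 2 positions).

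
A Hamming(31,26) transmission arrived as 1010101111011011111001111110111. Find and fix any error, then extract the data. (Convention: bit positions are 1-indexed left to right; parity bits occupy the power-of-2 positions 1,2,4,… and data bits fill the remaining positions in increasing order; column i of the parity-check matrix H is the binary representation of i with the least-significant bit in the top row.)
Syndrome s = H · r^T (mod 2), r = 1010101111011011111001111110111:
  s[0] = (1010101010101010101010101010101)·(1010101111011011111001111110111) mod 2 = 1+0+1+0+1+0+1+0+1+0+0+0+1+0+1+0+1+0+1+0+0+0+1+0+1+0+1+0+1+0+1 mod 2 = 0
  s[1] = (0110011001100110011001100110011)·(1010101111011011111001111110111) mod 2 = 0+0+1+0+0+0+1+0+0+1+0+0+0+0+1+0+0+1+1+0+0+1+1+0+0+1+1+0+0+1+1 mod 2 = 0
  s[2] = (0001111000011110000111100001111)·(1010101111011011111001111110111) mod 2 = 0+0+0+0+1+0+1+0+0+0+0+1+1+0+1+0+0+0+0+0+0+1+1+0+0+0+0+0+1+1+1 mod 2 = 0
  s[3] = (0000000111111110000000011111111)·(1010101111011011111001111110111) mod 2 = 0+0+0+0+0+0+0+1+1+1+0+1+1+0+1+0+0+0+0+0+0+0+0+1+1+1+1+0+1+1+1 mod 2 = 1
  s[4] = (0000000000000001111111111111111)·(1010101111011011111001111110111) mod 2 = 0+0+0+0+0+0+0+0+0+0+0+0+0+0+0+1+1+1+1+0+0+1+1+1+1+1+1+0+1+1+1 mod 2 = 1
Syndrome = 00011
Column 24 of H equals this syndrome → error at bit 24 (1-indexed).
Flip bit 24: 1010101111011011111001111110111 → 1010101111011011111001101110111
Extract data bits at positions {3,5,6,7,9,10,11,12,13,14,15,17,18,19,20,21,22,23,24,25,26,27,28,29,30,31}: 11011101101111001101110111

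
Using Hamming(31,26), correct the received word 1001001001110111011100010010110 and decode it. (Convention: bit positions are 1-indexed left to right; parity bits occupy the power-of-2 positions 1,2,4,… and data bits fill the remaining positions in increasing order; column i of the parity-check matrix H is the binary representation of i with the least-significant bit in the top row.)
Syndrome s = H · r^T (mod 2), r = 1001001001110111011100010010110:
  s[0] = (1010101010101010101010101010101)·(1001001001110111011100010010110) mod 2 = 1+0+0+0+0+0+1+0+0+0+1+0+0+0+1+0+0+0+1+0+0+0+0+0+0+0+1+0+1+0+0 mod 2 = 1
  s[1] = (0110011001100110011001100110011)·(1001001001110111011100010010110) mod 2 = 0+0+0+0+0+0+1+0+0+1+1+0+0+1+1+0+0+1+1+0+0+0+0+0+0+0+1+0+0+1+0 mod 2 = 1
  s[2] = (0001111000011110000111100001111)·(1001001001110111011100010010110) mod 2 = 0+0+0+1+0+0+1+0+0+0+0+1+0+1+1+0+0+0+0+1+0+0+0+0+0+0+0+0+1+1+0 mod 2 = 0
  s[3] = (0000000111111110000000011111111)·(1001001001110111011100010010110) mod 2 = 0+0+0+0+0+0+0+0+0+1+1+1+0+1+1+0+0+0+0+0+0+0+0+1+0+0+1+0+1+1+0 mod 2 = 1
  s[4] = (0000000000000001111111111111111)·(1001001001110111011100010010110) mod 2 = 0+0+0+0+0+0+0+0+0+0+0+0+0+0+0+1+0+1+1+1+0+0+0+1+0+0+1+0+1+1+0 mod 2 = 0
Syndrome = 11010
Column 11 of H equals this syndrome → error at bit 11 (1-indexed).
Flip bit 11: 1001001001110111011100010010110 → 1001001001010111011100010010110
Extract data bits at positions {3,5,6,7,9,10,11,12,13,14,15,17,18,19,20,21,22,23,24,25,26,27,28,29,30,31}: 00010101011011100010010110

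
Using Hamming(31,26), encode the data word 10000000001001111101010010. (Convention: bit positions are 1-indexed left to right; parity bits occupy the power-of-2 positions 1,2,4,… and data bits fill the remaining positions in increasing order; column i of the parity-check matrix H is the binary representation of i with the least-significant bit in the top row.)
Codeword c = d · G (mod 2), d = 10000000001001111101010010:
  c[0] = d·G[:,0] = (10000000001001111101010010)·(11011010101101010101010101) mod 2 = 1+0+0+0+0+0+0+0+0+0+1+0+0+1+0+1+0+1+0+1+0+1+0+0+0+0 mod 2 = 1
  c[1] = d·G[:,1] = (10000000001001111101010010)·(10110110011011001100110011) mod 2 = 1+0+0+0+0+0+0+0+0+0+1+0+0+1+0+0+1+1+0+0+0+1+0+0+1+0 mod 2 = 1
  c[2] = d·G[:,2] = (10000000001001111101010010)·(10000000000000000000000000) mod 2 = 1+0+0+0+0+0+0+0+0+0+0+0+0+0+0+0+0+0+0+0+0+0+0+0+0+0 mod 2 = 1
  c[3] = d·G[:,3] = (10000000001001111101010010)·(01110001111000111100001111) mod 2 = 0+0+0+0+0+0+0+0+0+0+1+0+0+0+1+1+1+1+0+0+0+0+0+0+1+0 mod 2 = 0
  c[4] = d·G[:,4] = (10000000001001111101010010)·(01000000000000000000000000) mod 2 = 0+0+0+0+0+0+0+0+0+0+0+0+0+0+0+0+0+0+0+0+0+0+0+0+0+0 mod 2 = 0
  c[5] = d·G[:,5] = (10000000001001111101010010)·(00100000000000000000000000) mod 2 = 0+0+0+0+0+0+0+0+0+0+0+0+0+0+0+0+0+0+0+0+0+0+0+0+0+0 mod 2 = 0
  c[6] = d·G[:,6] = (10000000001001111101010010)·(00010000000000000000000000) mod 2 = 0+0+0+0+0+0+0+0+0+0+0+0+0+0+0+0+0+0+0+0+0+0+0+0+0+0 mod 2 = 0
  c[7] = d·G[:,7] = (10000000001001111101010010)·(00001111111000000011111111) mod 2 = 0+0+0+0+0+0+0+0+0+0+1+0+0+0+0+0+0+0+0+1+0+1+0+0+1+0 mod 2 = 0
  c[8] = d·G[:,8] = (10000000001001111101010010)·(00001000000000000000000000) mod 2 = 0+0+0+0+0+0+0+0+0+0+0+0+0+0+0+0+0+0+0+0+0+0+0+0+0+0 mod 2 = 0
  c[9] = d·G[:,9] = (10000000001001111101010010)·(00000100000000000000000000) mod 2 = 0+0+0+0+0+0+0+0+0+0+0+0+0+0+0+0+0+0+0+0+0+0+0+0+0+0 mod 2 = 0
  c[10] = d·G[:,10] = (10000000001001111101010010)·(00000010000000000000000000) mod 2 = 0+0+0+0+0+0+0+0+0+0+0+0+0+0+0+0+0+0+0+0+0+0+0+0+0+0 mod 2 = 0
  c[11] = d·G[:,11] = (10000000001001111101010010)·(00000001000000000000000000) mod 2 = 0+0+0+0+0+0+0+0+0+0+0+0+0+0+0+0+0+0+0+0+0+0+0+0+0+0 mod 2 = 0
  c[12] = d·G[:,12] = (10000000001001111101010010)·(00000000100000000000000000) mod 2 = 0+0+0+0+0+0+0+0+0+0+0+0+0+0+0+0+0+0+0+0+0+0+0+0+0+0 mod 2 = 0
  c[13] = d·G[:,13] = (10000000001001111101010010)·(00000000010000000000000000) mod 2 = 0+0+0+0+0+0+0+0+0+0+0+0+0+0+0+0+0+0+0+0+0+0+0+0+0+0 mod 2 = 0
  c[14] = d·G[:,14] = (10000000001001111101010010)·(00000000001000000000000000) mod 2 = 0+0+0+0+0+0+0+0+0+0+1+0+0+0+0+0+0+0+0+0+0+0+0+0+0+0 mod 2 = 1
  c[15] = d·G[:,15] = (10000000001001111101010010)·(00000000000111111111111111) mod 2 = 0+0+0+0+0+0+0+0+0+0+0+0+0+1+1+1+1+1+0+1+0+1+0+0+1+0 mod 2 = 0
  c[16] = d·G[:,16] = (10000000001001111101010010)·(00000000000100000000000000) mod 2 = 0+0+0+0+0+0+0+0+0+0+0+0+0+0+0+0+0+0+0+0+0+0+0+0+0+0 mod 2 = 0
  c[17] = d·G[:,17] = (10000000001001111101010010)·(00000000000010000000000000) mod 2 = 0+0+0+0+0+0+0+0+0+0+0+0+0+0+0+0+0+0+0+0+0+0+0+0+0+0 mod 2 = 0
  c[18] = d·G[:,18] = (10000000001001111101010010)·(00000000000001000000000000) mod 2 = 0+0+0+0+0+0+0+0+0+0+0+0+0+1+0+0+0+0+0+0+0+0+0+0+0+0 mod 2 = 1
  c[19] = d·G[:,19] = (10000000001001111101010010)·(00000000000000100000000000) mod 2 = 0+0+0+0+0+0+0+0+0+0+0+0+0+0+1+0+0+0+0+0+0+0+0+0+0+0 mod 2 = 1
  c[20] = d·G[:,20] = (10000000001001111101010010)·(00000000000000010000000000) mod 2 = 0+0+0+0+0+0+0+0+0+0+0+0+0+0+0+1+0+0+0+0+0+0+0+0+0+0 mod 2 = 1
  c[21] = d·G[:,21] = (10000000001001111101010010)·(00000000000000001000000000) mod 2 = 0+0+0+0+0+0+0+0+0+0+0+0+0+0+0+0+1+0+0+0+0+0+0+0+0+0 mod 2 = 1
  c[22] = d·G[:,22] = (10000000001001111101010010)·(00000000000000000100000000) mod 2 = 0+0+0+0+0+0+0+0+0+0+0+0+0+0+0+0+0+1+0+0+0+0+0+0+0+0 mod 2 = 1
  c[23] = d·G[:,23] = (10000000001001111101010010)·(00000000000000000010000000) mod 2 = 0+0+0+0+0+0+0+0+0+0+0+0+0+0+0+0+0+0+0+0+0+0+0+0+0+0 mod 2 = 0
  c[24] = d·G[:,24] = (10000000001001111101010010)·(00000000000000000001000000) mod 2 = 0+0+0+0+0+0+0+0+0+0+0+0+0+0+0+0+0+0+0+1+0+0+0+0+0+0 mod 2 = 1
  c[25] = d·G[:,25] = (10000000001001111101010010)·(00000000000000000000100000) mod 2 = 0+0+0+0+0+0+0+0+0+0+0+0+0+0+0+0+0+0+0+0+0+0+0+0+0+0 mod 2 = 0
  c[26] = d·G[:,26] = (10000000001001111101010010)·(00000000000000000000010000) mod 2 = 0+0+0+0+0+0+0+0+0+0+0+0+0+0+0+0+0+0+0+0+0+1+0+0+0+0 mod 2 = 1
  c[27] = d·G[:,27] = (10000000001001111101010010)·(00000000000000000000001000) mod 2 = 0+0+0+0+0+0+0+0+0+0+0+0+0+0+0+0+0+0+0+0+0+0+0+0+0+0 mod 2 = 0
  c[28] = d·G[:,28] = (10000000001001111101010010)·(00000000000000000000000100) mod 2 = 0+0+0+0+0+0+0+0+0+0+0+0+0+0+0+0+0+0+0+0+0+0+0+0+0+0 mod 2 = 0
  c[29] = d·G[:,29] = (10000000001001111101010010)·(00000000000000000000000010) mod 2 = 0+0+0+0+0+0+0+0+0+0+0+0+0+0+0+0+0+0+0+0+0+0+0+0+1+0 mod 2 = 1
  c[30] = d·G[:,30] = (10000000001001111101010010)·(00000000000000000000000001) mod 2 = 0+0+0+0+0+0+0+0+0+0+0+0+0+0+0+0+0+0+0+0+0+0+0+0+0+0 mod 2 = 0
Codeword = 1110000000000010001111101010010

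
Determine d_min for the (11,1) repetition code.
d_min = 11 (the only two codewords are 0…0 and 1…1, differing in all 11 positions).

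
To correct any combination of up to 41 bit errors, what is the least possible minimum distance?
Correcting t errors requires d_min ≥ 2t + 1 = 2·41 + 1 = 83.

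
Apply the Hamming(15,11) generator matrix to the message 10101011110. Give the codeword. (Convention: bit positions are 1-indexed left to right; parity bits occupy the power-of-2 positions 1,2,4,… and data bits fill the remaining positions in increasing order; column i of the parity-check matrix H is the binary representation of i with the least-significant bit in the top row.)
Codeword c = d · G (mod 2), d = 10101011110:
  c[0] = d·G[:,0] = (10101011110)·(11011010101) mod 2 = 1+0+0+0+1+0+1+0+1+0+0 mod 2 = 0
  c[1] = d·G[:,1] = (10101011110)·(10110110011) mod 2 = 1+0+1+0+0+0+1+0+0+1+0 mod 2 = 0
  c[2] = d·G[:,2] = (10101011110)·(10000000000) mod 2 = 1+0+0+0+0+0+0+0+0+0+0 mod 2 = 1
  c[3] = d·G[:,3] = (10101011110)·(01110001111) mod 2 = 0+0+1+0+0+0+0+1+1+1+0 mod 2 = 0
  c[4] = d·G[:,4] = (10101011110)·(01000000000) mod 2 = 0+0+0+0+0+0+0+0+0+0+0 mod 2 = 0
  c[5] = d·G[:,5] = (10101011110)·(00100000000) mod 2 = 0+0+1+0+0+0+0+0+0+0+0 mod 2 = 1
  c[6] = d·G[:,6] = (10101011110)·(00010000000) mod 2 = 0+0+0+0+0+0+0+0+0+0+0 mod 2 = 0
  c[7] = d·G[:,7] = (10101011110)·(00001111111) mod 2 = 0+0+0+0+1+0+1+1+1+1+0 mod 2 = 1
  c[8] = d·G[:,8] = (10101011110)·(00001000000) mod 2 = 0+0+0+0+1+0+0+0+0+0+0 mod 2 = 1
  c[9] = d·G[:,9] = (10101011110)·(00000100000) mod 2 = 0+0+0+0+0+0+0+0+0+0+0 mod 2 = 0
  c[10] = d·G[:,10] = (10101011110)·(00000010000) mod 2 = 0+0+0+0+0+0+1+0+0+0+0 mod 2 = 1
  c[11] = d·G[:,11] = (10101011110)·(00000001000) mod 2 = 0+0+0+0+0+0+0+1+0+0+0 mod 2 = 1
  c[12] = d·G[:,12] = (10101011110)·(00000000100) mod 2 = 0+0+0+0+0+0+0+0+1+0+0 mod 2 = 1
  c[13] = d·G[:,13] = (10101011110)·(00000000010) mod 2 = 0+0+0+0+0+0+0+0+0+1+0 mod 2 = 1
  c[14] = d·G[:,14] = (10101011110)·(00000000001) mod 2 = 0+0+0+0+0+0+0+0+0+0+0 mod 2 = 0
Codeword = 001001011011110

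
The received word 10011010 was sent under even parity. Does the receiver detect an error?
Sum of received bits: 1+0+0+1+1+0+1+0 = 4; 4 mod 2 = 0. Result is 0 → no error detected.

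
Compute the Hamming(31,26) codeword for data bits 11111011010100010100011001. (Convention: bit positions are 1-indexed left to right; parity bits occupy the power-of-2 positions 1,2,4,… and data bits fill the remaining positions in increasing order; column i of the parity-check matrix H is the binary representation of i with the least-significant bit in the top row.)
Codeword c = d · G (mod 2), d = 11111011010100010100011001:
  c[0] = d·G[:,0] = (11111011010100010100011001)·(11011010101101010101010101) mod 2 = 1+1+0+1+1+0+1+0+0+0+0+1+0+0+0+1+0+1+0+0+0+1+0+0+0+1 mod 2 = 0
  c[1] = d·G[:,1] = (11111011010100010100011001)·(10110110011011001100110011) mod 2 = 1+0+1+1+0+0+1+0+0+1+0+0+0+0+0+0+0+1+0+0+0+1+0+0+0+1 mod 2 = 0
  c[2] = d·G[:,2] = (11111011010100010100011001)·(10000000000000000000000000) mod 2 = 1+0+0+0+0+0+0+0+0+0+0+0+0+0+0+0+0+0+0+0+0+0+0+0+0+0 mod 2 = 1
  c[3] = d·G[:,3] = (11111011010100010100011001)·(01110001111000111100001111) mod 2 = 0+1+1+1+0+0+0+1+0+1+0+0+0+0+0+1+0+1+0+0+0+0+1+0+0+1 mod 2 = 1
  c[4] = d·G[:,4] = (11111011010100010100011001)·(01000000000000000000000000) mod 2 = 0+1+0+0+0+0+0+0+0+0+0+0+0+0+0+0+0+0+0+0+0+0+0+0+0+0 mod 2 = 1
  c[5] = d·G[:,5] = (11111011010100010100011001)·(00100000000000000000000000) mod 2 = 0+0+1+0+0+0+0+0+0+0+0+0+0+0+0+0+0+0+0+0+0+0+0+0+0+0 mod 2 = 1
  c[6] = d·G[:,6] = (11111011010100010100011001)·(00010000000000000000000000) mod 2 = 0+0+0+1+0+0+0+0+0+0+0+0+0+0+0+0+0+0+0+0+0+0+0+0+0+0 mod 2 = 1
  c[7] = d·G[:,7] = (11111011010100010100011001)·(00001111111000000011111111) mod 2 = 0+0+0+0+1+0+1+1+0+1+0+0+0+0+0+0+0+0+0+0+0+1+1+0+0+1 mod 2 = 1
  c[8] = d·G[:,8] = (11111011010100010100011001)·(00001000000000000000000000) mod 2 = 0+0+0+0+1+0+0+0+0+0+0+0+0+0+0+0+0+0+0+0+0+0+0+0+0+0 mod 2 = 1
  c[9] = d·G[:,9] = (11111011010100010100011001)·(00000100000000000000000000) mod 2 = 0+0+0+0+0+0+0+0+0+0+0+0+0+0+0+0+0+0+0+0+0+0+0+0+0+0 mod 2 = 0
  c[10] = d·G[:,10] = (11111011010100010100011001)·(00000010000000000000000000) mod 2 = 0+0+0+0+0+0+1+0+0+0+0+0+0+0+0+0+0+0+0+0+0+0+0+0+0+0 mod 2 = 1
  c[11] = d·G[:,11] = (11111011010100010100011001)·(00000001000000000000000000) mod 2 = 0+0+0+0+0+0+0+1+0+0+0+0+0+0+0+0+0+0+0+0+0+0+0+0+0+0 mod 2 = 1
  c[12] = d·G[:,12] = (11111011010100010100011001)·(00000000100000000000000000) mod 2 = 0+0+0+0+0+0+0+0+0+0+0+0+0+0+0+0+0+0+0+0+0+0+0+0+0+0 mod 2 = 0
  c[13] = d·G[:,13] = (11111011010100010100011001)·(00000000010000000000000000) mod 2 = 0+0+0+0+0+0+0+0+0+1+0+0+0+0+0+0+0+0+0+0+0+0+0+0+0+0 mod 2 = 1
  c[14] = d·G[:,14] = (11111011010100010100011001)·(00000000001000000000000000) mod 2 = 0+0+0+0+0+0+0+0+0+0+0+0+0+0+0+0+0+0+0+0+0+0+0+0+0+0 mod 2 = 0
  c[15] = d·G[:,15] = (11111011010100010100011001)·(00000000000111111111111111) mod 2 = 0+0+0+0+0+0+0+0+0+0+0+1+0+0+0+1+0+1+0+0+0+1+1+0+0+1 mod 2 = 0
  c[16] = d·G[:,16] = (11111011010100010100011001)·(00000000000100000000000000) mod 2 = 0+0+0+0+0+0+0+0+0+0+0+1+0+0+0+0+0+0+0+0+0+0+0+0+0+0 mod 2 = 1
  c[17] = d·G[:,17] = (11111011010100010100011001)·(00000000000010000000000000) mod 2 = 0+0+0+0+0+0+0+0+0+0+0+0+0+0+0+0+0+0+0+0+0+0+0+0+0+0 mod 2 = 0
  c[18] = d·G[:,18] = (11111011010100010100011001)·(00000000000001000000000000) mod 2 = 0+0+0+0+0+0+0+0+0+0+0+0+0+0+0+0+0+0+0+0+0+0+0+0+0+0 mod 2 = 0
  c[19] = d·G[:,19] = (11111011010100010100011001)·(00000000000000100000000000) mod 2 = 0+0+0+0+0+0+0+0+0+0+0+0+0+0+0+0+0+0+0+0+0+0+0+0+0+0 mod 2 = 0
  c[20] = d·G[:,20] = (11111011010100010100011001)·(00000000000000010000000000) mod 2 = 0+0+0+0+0+0+0+0+0+0+0+0+0+0+0+1+0+0+0+0+0+0+0+0+0+0 mod 2 = 1
  c[21] = d·G[:,21] = (11111011010100010100011001)·(00000000000000001000000000) mod 2 = 0+0+0+0+0+0+0+0+0+0+0+0+0+0+0+0+0+0+0+0+0+0+0+0+0+0 mod 2 = 0
  c[22] = d·G[:,22] = (11111011010100010100011001)·(00000000000000000100000000) mod 2 = 0+0+0+0+0+0+0+0+0+0+0+0+0+0+0+0+0+1+0+0+0+0+0+0+0+0 mod 2 = 1
  c[23] = d·G[:,23] = (11111011010100010100011001)·(00000000000000000010000000) mod 2 = 0+0+0+0+0+0+0+0+0+0+0+0+0+0+0+0+0+0+0+0+0+0+0+0+0+0 mod 2 = 0
  c[24] = d·G[:,24] = (11111011010100010100011001)·(00000000000000000001000000) mod 2 = 0+0+0+0+0+0+0+0+0+0+0+0+0+0+0+0+0+0+0+0+0+0+0+0+0+0 mod 2 = 0
  c[25] = d·G[:,25] = (11111011010100010100011001)·(00000000000000000000100000) mod 2 = 0+0+0+0+0+0+0+0+0+0+0+0+0+0+0+0+0+0+0+0+0+0+0+0+0+0 mod 2 = 0
  c[26] = d·G[:,26] = (11111011010100010100011001)·(00000000000000000000010000) mod 2 = 0+0+0+0+0+0+0+0+0+0+0+0+0+0+0+0+0+0+0+0+0+1+0+0+0+0 mod 2 = 1
  c[27] = d·G[:,27] = (11111011010100010100011001)·(00000000000000000000001000) mod 2 = 0+0+0+0+0+0+0+0+0+0+0+0+0+0+0+0+0+0+0+0+0+0+1+0+0+0 mod 2 = 1
  c[28] = d·G[:,28] = (11111011010100010100011001)·(00000000000000000000000100) mod 2 = 0+0+0+0+0+0+0+0+0+0+0+0+0+0+0+0+0+0+0+0+0+0+0+0+0+0 mod 2 = 0
  c[29] = d·G[:,29] = (11111011010100010100011001)·(00000000000000000000000010) mod 2 = 0+0+0+0+0+0+0+0+0+0+0+0+0+0+0+0+0+0+0+0+0+0+0+0+0+0 mod 2 = 0
  c[30] = d·G[:,30] = (11111011010100010100011001)·(00000000000000000000000001) mod 2 = 0+0+0+0+0+0+0+0+0+0+0+0+0+0+0+0+0+0+0+0+0+0+0+0+0+1 mod 2 = 1
Codeword = 0011111110110100100010100011001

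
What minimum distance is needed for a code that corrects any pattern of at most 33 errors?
Correcting t errors requires d_min ≥ 2t + 1 = 2·33 + 1 = 67.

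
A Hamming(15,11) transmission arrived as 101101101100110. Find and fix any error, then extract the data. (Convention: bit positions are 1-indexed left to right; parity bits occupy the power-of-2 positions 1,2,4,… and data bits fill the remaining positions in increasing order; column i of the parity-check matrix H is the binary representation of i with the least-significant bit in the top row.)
Syndrome s = H · r^T (mod 2), r = 101101101100110:
  s[0] = (101010101010101)·(101101101100110) mod 2 = 1+0+1+0+0+0+1+0+1+0+0+0+1+0+0 mod 2 = 1
  s[1] = (011001100110011)·(101101101100110) mod 2 = 0+0+1+0+0+1+1+0+0+1+0+0+0+1+0 mod 2 = 1
  s[2] = (000111100001111)·(101101101100110) mod 2 = 0+0+0+1+0+1+1+0+0+0+0+0+1+1+0 mod 2 = 1
  s[3] = (000000011111111)·(101101101100110) mod 2 = 0+0+0+0+0+0+0+0+1+1+0+0+1+1+0 mod 2 = 0
Syndrome = 1110
Column 7 of H equals this syndrome → error at bit 7 (1-indexed).
Flip bit 7: 101101101100110 → 101101001100110
Extract data bits at positions {3,5,6,7,9,10,11,12,13,14,15}: 10101100110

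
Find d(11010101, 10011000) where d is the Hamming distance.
XOR = 01001101, count of 1s = 4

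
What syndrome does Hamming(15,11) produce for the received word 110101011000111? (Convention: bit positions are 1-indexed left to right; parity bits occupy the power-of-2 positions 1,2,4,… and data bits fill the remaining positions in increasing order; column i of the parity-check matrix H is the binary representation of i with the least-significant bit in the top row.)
Syndrome s = H · r^T (mod 2), r = 110101011000111:
  s[0] = (101010101010101)·(110101011000111) mod 2 = 1+0+0+0+0+0+0+0+1+0+0+0+1+0+1 mod 2 = 0
  s[1] = (011001100110011)·(110101011000111) mod 2 = 0+1+0+0+0+1+0+0+0+0+0+0+0+1+1 mod 2 = 0
  s[2] = (000111100001111)·(110101011000111) mod 2 = 0+0+0+1+0+1+0+0+0+0+0+0+1+1+1 mod 2 = 1
  s[3] = (000000011111111)·(110101011000111) mod 2 = 0+0+0+0+0+0+0+1+1+0+0+0+1+1+1 mod 2 = 1
Syndrome = 0011
Non-zero syndrome: error at position 12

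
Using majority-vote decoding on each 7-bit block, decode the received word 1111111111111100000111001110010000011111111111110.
Split into 7-bit blocks and majority-vote each:
  block 1 = 1111111: 7 ones, 0 zeros → 1
  block 2 = 1111111: 7 ones, 0 zeros → 1
  block 3 = 0000011: 2 ones, 5 zeros → 0
  block 4 = 1001110: 4 ones, 3 zeros → 1
  block 5 = 0100000: 1 ones, 6 zeros → 0
  block 6 = 1111111: 7 ones, 0 zeros → 1
  block 7 = 1111110: 6 ones, 1 zeros → 1
Decoded = 1101011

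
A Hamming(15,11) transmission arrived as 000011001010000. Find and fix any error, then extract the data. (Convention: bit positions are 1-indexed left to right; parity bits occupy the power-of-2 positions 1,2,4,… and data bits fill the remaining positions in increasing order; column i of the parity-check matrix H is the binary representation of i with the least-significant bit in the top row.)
Syndrome s = H · r^T (mod 2), r = 000011001010000:
  s[0] = (101010101010101)·(000011001010000) mod 2 = 0+0+0+0+1+0+0+0+1+0+1+0+0+0+0 mod 2 = 1
  s[1] = (011001100110011)·(000011001010000) mod 2 = 0+0+0+0+0+1+0+0+0+0+1+0+0+0+0 mod 2 = 0
  s[2] = (000111100001111)·(000011001010000) mod 2 = 0+0+0+0+1+1+0+0+0+0+0+0+0+0+0 mod 2 = 0
  s[3] = (000000011111111)·(000011001010000) mod 2 = 0+0+0+0+0+0+0+0+1+0+1+0+0+0+0 mod 2 = 0
Syndrome = 1000
Column 1 of H equals this syndrome → error at bit 1 (1-indexed).
Flip bit 1: 000011001010000 → 100011001010000
Extract data bits at positions {3,5,6,7,9,10,11,12,13,14,15}: 01101010000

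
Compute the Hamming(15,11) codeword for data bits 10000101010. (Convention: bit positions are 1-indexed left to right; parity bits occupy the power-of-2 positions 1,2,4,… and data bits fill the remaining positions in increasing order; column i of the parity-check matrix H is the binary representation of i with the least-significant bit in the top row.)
Codeword c = d · G (mod 2), d = 10000101010:
  c[0] = d·G[:,0] = (10000101010)·(11011010101) mod 2 = 1+0+0+0+0+0+0+0+0+0+0 mod 2 = 1
  c[1] = d·G[:,1] = (10000101010)·(10110110011) mod 2 = 1+0+0+0+0+1+0+0+0+1+0 mod 2 = 1
  c[2] = d·G[:,2] = (10000101010)·(10000000000) mod 2 = 1+0+0+0+0+0+0+0+0+0+0 mod 2 = 1
  c[3] = d·G[:,3] = (10000101010)·(01110001111) mod 2 = 0+0+0+0+0+0+0+1+0+1+0 mod 2 = 0
  c[4] = d·G[:,4] = (10000101010)·(01000000000) mod 2 = 0+0+0+0+0+0+0+0+0+0+0 mod 2 = 0
  c[5] = d·G[:,5] = (10000101010)·(00100000000) mod 2 = 0+0+0+0+0+0+0+0+0+0+0 mod 2 = 0
  c[6] = d·G[:,6] = (10000101010)·(00010000000) mod 2 = 0+0+0+0+0+0+0+0+0+0+0 mod 2 = 0
  c[7] = d·G[:,7] = (10000101010)·(00001111111) mod 2 = 0+0+0+0+0+1+0+1+0+1+0 mod 2 = 1
  c[8] = d·G[:,8] = (10000101010)·(00001000000) mod 2 = 0+0+0+0+0+0+0+0+0+0+0 mod 2 = 0
  c[9] = d·G[:,9] = (10000101010)·(00000100000) mod 2 = 0+0+0+0+0+1+0+0+0+0+0 mod 2 = 1
  c[10] = d·G[:,10] = (10000101010)·(00000010000) mod 2 = 0+0+0+0+0+0+0+0+0+0+0 mod 2 = 0
  c[11] = d·G[:,11] = (10000101010)·(00000001000) mod 2 = 0+0+0+0+0+0+0+1+0+0+0 mod 2 = 1
  c[12] = d·G[:,12] = (10000101010)·(00000000100) mod 2 = 0+0+0+0+0+0+0+0+0+0+0 mod 2 = 0
  c[13] = d·G[:,13] = (10000101010)·(00000000010) mod 2 = 0+0+0+0+0+0+0+0+0+1+0 mod 2 = 1
  c[14] = d·G[:,14] = (10000101010)·(00000000001) mod 2 = 0+0+0+0+0+0+0+0+0+0+0 mod 2 = 0
Codeword = 111000010101010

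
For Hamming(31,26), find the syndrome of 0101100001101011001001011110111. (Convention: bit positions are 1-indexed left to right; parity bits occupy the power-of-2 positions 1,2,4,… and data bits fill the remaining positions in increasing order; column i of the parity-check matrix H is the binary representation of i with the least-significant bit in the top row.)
Syndrome s = H · r^T (mod 2), r = 0101100001101011001001011110111:
  s[0] = (1010101010101010101010101010101)·(0101100001101011001001011110111) mod 2 = 0+0+0+0+1+0+0+0+0+0+1+0+1+0+1+0+0+0+1+0+0+0+0+0+1+0+1+0+1+0+1 mod 2 = 1
  s[1] = (0110011001100110011001100110011)·(0101100001101011001001011110111) mod 2 = 0+1+0+0+0+0+0+0+0+1+1+0+0+0+1+0+0+0+1+0+0+1+0+0+0+1+1+0+0+1+1 mod 2 = 0
  s[2] = (0001111000011110000111100001111)·(0101100001101011001001011110111) mod 2 = 0+0+0+1+1+0+0+0+0+0+0+0+1+0+1+0+0+0+0+0+0+1+0+0+0+0+0+0+1+1+1 mod 2 = 0
  s[3] = (0000000111111110000000011111111)·(0101100001101011001001011110111) mod 2 = 0+0+0+0+0+0+0+0+0+1+1+0+1+0+1+0+0+0+0+0+0+0+0+1+1+1+1+0+1+1+1 mod 2 = 1
  s[4] = (0000000000000001111111111111111)·(0101100001101011001001011110111) mod 2 = 0+0+0+0+0+0+0+0+0+0+0+0+0+0+0+1+0+0+1+0+0+1+0+1+1+1+1+0+1+1+1 mod 2 = 0
Syndrome = 10010
Non-zero syndrome: error at position 9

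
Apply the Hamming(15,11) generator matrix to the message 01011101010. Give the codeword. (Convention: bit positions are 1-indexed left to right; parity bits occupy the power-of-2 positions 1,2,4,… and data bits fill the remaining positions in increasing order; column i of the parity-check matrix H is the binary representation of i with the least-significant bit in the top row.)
Codeword c = d · G (mod 2), d = 01011101010:
  c[0] = d·G[:,0] = (01011101010)·(11011010101) mod 2 = 0+1+0+1+1+0+0+0+0+0+0 mod 2 = 1
  c[1] = d·G[:,1] = (01011101010)·(10110110011) mod 2 = 0+0+0+1+0+1+0+0+0+1+0 mod 2 = 1
  c[2] = d·G[:,2] = (01011101010)·(10000000000) mod 2 = 0+0+0+0+0+0+0+0+0+0+0 mod 2 = 0
  c[3] = d·G[:,3] = (01011101010)·(01110001111) mod 2 = 0+1+0+1+0+0+0+1+0+1+0 mod 2 = 0
  c[4] = d·G[:,4] = (01011101010)·(01000000000) mod 2 = 0+1+0+0+0+0+0+0+0+0+0 mod 2 = 1
  c[5] = d·G[:,5] = (01011101010)·(00100000000) mod 2 = 0+0+0+0+0+0+0+0+0+0+0 mod 2 = 0
  c[6] = d·G[:,6] = (01011101010)·(00010000000) mod 2 = 0+0+0+1+0+0+0+0+0+0+0 mod 2 = 1
  c[7] = d·G[:,7] = (01011101010)·(00001111111) mod 2 = 0+0+0+0+1+1+0+1+0+1+0 mod 2 = 0
  c[8] = d·G[:,8] = (01011101010)·(00001000000) mod 2 = 0+0+0+0+1+0+0+0+0+0+0 mod 2 = 1
  c[9] = d·G[:,9] = (01011101010)·(00000100000) mod 2 = 0+0+0+0+0+1+0+0+0+0+0 mod 2 = 1
  c[10] = d·G[:,10] = (01011101010)·(00000010000) mod 2 = 0+0+0+0+0+0+0+0+0+0+0 mod 2 = 0
  c[11] = d·G[:,11] = (01011101010)·(00000001000) mod 2 = 0+0+0+0+0+0+0+1+0+0+0 mod 2 = 1
  c[12] = d·G[:,12] = (01011101010)·(00000000100) mod 2 = 0+0+0+0+0+0+0+0+0+0+0 mod 2 = 0
  c[13] = d·G[:,13] = (01011101010)·(00000000010) mod 2 = 0+0+0+0+0+0+0+0+0+1+0 mod 2 = 1
  c[14] = d·G[:,14] = (01011101010)·(00000000001) mod 2 = 0+0+0+0+0+0+0+0+0+0+0 mod 2 = 0
Codeword = 110010101101010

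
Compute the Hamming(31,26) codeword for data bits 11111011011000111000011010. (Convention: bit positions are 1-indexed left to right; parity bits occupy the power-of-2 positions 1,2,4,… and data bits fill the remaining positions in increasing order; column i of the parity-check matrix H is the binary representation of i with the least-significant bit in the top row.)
Codeword c = d · G (mod 2), d = 11111011011000111000011010:
  c[0] = d·G[:,0] = (11111011011000111000011010)·(11011010101101010101010101) mod 2 = 1+1+0+1+1+0+1+0+0+0+1+0+0+0+0+1+0+0+0+0+0+1+0+0+0+0 mod 2 = 0
  c[1] = d·G[:,1] = (11111011011000111000011010)·(10110110011011001100110011) mod 2 = 1+0+1+1+0+0+1+0+0+1+1+0+0+0+0+0+1+0+0+0+0+1+0+0+1+0 mod 2 = 1
  c[2] = d·G[:,2] = (11111011011000111000011010)·(10000000000000000000000000) mod 2 = 1+0+0+0+0+0+0+0+0+0+0+0+0+0+0+0+0+0+0+0+0+0+0+0+0+0 mod 2 = 1
  c[3] = d·G[:,3] = (11111011011000111000011010)·(01110001111000111100001111) mod 2 = 0+1+1+1+0+0+0+1+0+1+1+0+0+0+1+1+1+0+0+0+0+0+1+0+1+0 mod 2 = 1
  c[4] = d·G[:,4] = (11111011011000111000011010)·(01000000000000000000000000) mod 2 = 0+1+0+0+0+0+0+0+0+0+0+0+0+0+0+0+0+0+0+0+0+0+0+0+0+0 mod 2 = 1
  c[5] = d·G[:,5] = (11111011011000111000011010)·(00100000000000000000000000) mod 2 = 0+0+1+0+0+0+0+0+0+0+0+0+0+0+0+0+0+0+0+0+0+0+0+0+0+0 mod 2 = 1
  c[6] = d·G[:,6] = (11111011011000111000011010)·(00010000000000000000000000) mod 2 = 0+0+0+1+0+0+0+0+0+0+0+0+0+0+0+0+0+0+0+0+0+0+0+0+0+0 mod 2 = 1
  c[7] = d·G[:,7] = (11111011011000111000011010)·(00001111111000000011111111) mod 2 = 0+0+0+0+1+0+1+1+0+1+1+0+0+0+0+0+0+0+0+0+0+1+1+0+1+0 mod 2 = 0
  c[8] = d·G[:,8] = (11111011011000111000011010)·(00001000000000000000000000) mod 2 = 0+0+0+0+1+0+0+0+0+0+0+0+0+0+0+0+0+0+0+0+0+0+0+0+0+0 mod 2 = 1
  c[9] = d·G[:,9] = (11111011011000111000011010)·(00000100000000000000000000) mod 2 = 0+0+0+0+0+0+0+0+0+0+0+0+0+0+0+0+0+0+0+0+0+0+0+0+0+0 mod 2 = 0
  c[10] = d·G[:,10] = (11111011011000111000011010)·(00000010000000000000000000) mod 2 = 0+0+0+0+0+0+1+0+0+0+0+0+0+0+0+0+0+0+0+0+0+0+0+0+0+0 mod 2 = 1
  c[11] = d·G[:,11] = (11111011011000111000011010)·(00000001000000000000000000) mod 2 = 0+0+0+0+0+0+0+1+0+0+0+0+0+0+0+0+0+0+0+0+0+0+0+0+0+0 mod 2 = 1
  c[12] = d·G[:,12] = (11111011011000111000011010)·(00000000100000000000000000) mod 2 = 0+0+0+0+0+0+0+0+0+0+0+0+0+0+0+0+0+0+0+0+0+0+0+0+0+0 mod 2 = 0
  c[13] = d·G[:,13] = (11111011011000111000011010)·(00000000010000000000000000) mod 2 = 0+0+0+0+0+0+0+0+0+1+0+0+0+0+0+0+0+0+0+0+0+0+0+0+0+0 mod 2 = 1
  c[14] = d·G[:,14] = (11111011011000111000011010)·(00000000001000000000000000) mod 2 = 0+0+0+0+0+0+0+0+0+0+1+0+0+0+0+0+0+0+0+0+0+0+0+0+0+0 mod 2 = 1
  c[15] = d·G[:,15] = (11111011011000111000011010)·(00000000000111111111111111) mod 2 = 0+0+0+0+0+0+0+0+0+0+0+0+0+0+1+1+1+0+0+0+0+1+1+0+1+0 mod 2 = 0
  c[16] = d·G[:,16] = (11111011011000111000011010)·(00000000000100000000000000) mod 2 = 0+0+0+0+0+0+0+0+0+0+0+0+0+0+0+0+0+0+0+0+0+0+0+0+0+0 mod 2 = 0
  c[17] = d·G[:,17] = (11111011011000111000011010)·(00000000000010000000000000) mod 2 = 0+0+0+0+0+0+0+0+0+0+0+0+0+0+0+0+0+0+0+0+0+0+0+0+0+0 mod 2 = 0
  c[18] = d·G[:,18] = (11111011011000111000011010)·(00000000000001000000000000) mod 2 = 0+0+0+0+0+0+0+0+0+0+0+0+0+0+0+0+0+0+0+0+0+0+0+0+0+0 mod 2 = 0
  c[19] = d·G[:,19] = (11111011011000111000011010)·(00000000000000100000000000) mod 2 = 0+0+0+0+0+0+0+0+0+0+0+0+0+0+1+0+0+0+0+0+0+0+0+0+0+0 mod 2 = 1
  c[20] = d·G[:,20] = (11111011011000111000011010)·(00000000000000010000000000) mod 2 = 0+0+0+0+0+0+0+0+0+0+0+0+0+0+0+1+0+0+0+0+0+0+0+0+0+0 mod 2 = 1
  c[21] = d·G[:,21] = (11111011011000111000011010)·(00000000000000001000000000) mod 2 = 0+0+0+0+0+0+0+0+0+0+0+0+0+0+0+0+1+0+0+0+0+0+0+0+0+0 mod 2 = 1
  c[22] = d·G[:,22] = (11111011011000111000011010)·(00000000000000000100000000) mod 2 = 0+0+0+0+0+0+0+0+0+0+0+0+0+0+0+0+0+0+0+0+0+0+0+0+0+0 mod 2 = 0
  c[23] = d·G[:,23] = (11111011011000111000011010)·(00000000000000000010000000) mod 2 = 0+0+0+0+0+0+0+0+0+0+0+0+0+0+0+0+0+0+0+0+0+0+0+0+0+0 mod 2 = 0
  c[24] = d·G[:,24] = (11111011011000111000011010)·(00000000000000000001000000) mod 2 = 0+0+0+0+0+0+0+0+0+0+0+0+0+0+0+0+0+0+0+0+0+0+0+0+0+0 mod 2 = 0
  c[25] = d·G[:,25] = (11111011011000111000011010)·(00000000000000000000100000) mod 2 = 0+0+0+0+0+0+0+0+0+0+0+0+0+0+0+0+0+0+0+0+0+0+0+0+0+0 mod 2 = 0
  c[26] = d·G[:,26] = (11111011011000111000011010)·(00000000000000000000010000) mod 2 = 0+0+0+0+0+0+0+0+0+0+0+0+0+0+0+0+0+0+0+0+0+1+0+0+0+0 mod 2 = 1
  c[27] = d·G[:,27] = (11111011011000111000011010)·(00000000000000000000001000) mod 2 = 0+0+0+0+0+0+0+0+0+0+0+0+0+0+0+0+0+0+0+0+0+0+1+0+0+0 mod 2 = 1
  c[28] = d·G[:,28] = (11111011011000111000011010)·(00000000000000000000000100) mod 2 = 0+0+0+0+0+0+0+0+0+0+0+0+0+0+0+0+0+0+0+0+0+0+0+0+0+0 mod 2 = 0
  c[29] = d·G[:,29] = (11111011011000111000011010)·(00000000000000000000000010) mod 2 = 0+0+0+0+0+0+0+0+0+0+0+0+0+0+0+0+0+0+0+0+0+0+0+0+1+0 mod 2 = 1
  c[30] = d·G[:,30] = (11111011011000111000011010)·(00000000000000000000000001) mod 2 = 0+0+0+0+0+0+0+0+0+0+0+0+0+0+0+0+0+0+0+0+0+0+0+0+0+0 mod 2 = 0
Codeword = 0111111010110110000111000011010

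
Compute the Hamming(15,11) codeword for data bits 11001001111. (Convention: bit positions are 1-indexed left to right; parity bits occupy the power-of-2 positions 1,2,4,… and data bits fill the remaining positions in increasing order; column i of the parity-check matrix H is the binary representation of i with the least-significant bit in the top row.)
Codeword c = d · G (mod 2), d = 11001001111:
  c[0] = d·G[:,0] = (11001001111)·(11011010101) mod 2 = 1+1+0+0+1+0+0+0+1+0+1 mod 2 = 1
  c[1] = d·G[:,1] = (11001001111)·(10110110011) mod 2 = 1+0+0+0+0+0+0+0+0+1+1 mod 2 = 1
  c[2] = d·G[:,2] = (11001001111)·(10000000000) mod 2 = 1+0+0+0+0+0+0+0+0+0+0 mod 2 = 1
  c[3] = d·G[:,3] = (11001001111)·(01110001111) mod 2 = 0+1+0+0+0+0+0+1+1+1+1 mod 2 = 1
  c[4] = d·G[:,4] = (11001001111)·(01000000000) mod 2 = 0+1+0+0+0+0+0+0+0+0+0 mod 2 = 1
  c[5] = d·G[:,5] = (11001001111)·(00100000000) mod 2 = 0+0+0+0+0+0+0+0+0+0+0 mod 2 = 0
  c[6] = d·G[:,6] = (11001001111)·(00010000000) mod 2 = 0+0+0+0+0+0+0+0+0+0+0 mod 2 = 0
  c[7] = d·G[:,7] = (11001001111)·(00001111111) mod 2 = 0+0+0+0+1+0+0+1+1+1+1 mod 2 = 1
  c[8] = d·G[:,8] = (11001001111)·(00001000000) mod 2 = 0+0+0+0+1+0+0+0+0+0+0 mod 2 = 1
  c[9] = d·G[:,9] = (11001001111)·(00000100000) mod 2 = 0+0+0+0+0+0+0+0+0+0+0 mod 2 = 0
  c[10] = d·G[:,10] = (11001001111)·(00000010000) mod 2 = 0+0+0+0+0+0+0+0+0+0+0 mod 2 = 0
  c[11] = d·G[:,11] = (11001001111)·(00000001000) mod 2 = 0+0+0+0+0+0+0+1+0+0+0 mod 2 = 1
  c[12] = d·G[:,12] = (11001001111)·(00000000100) mod 2 = 0+0+0+0+0+0+0+0+1+0+0 mod 2 = 1
  c[13] = d·G[:,13] = (11001001111)·(00000000010) mod 2 = 0+0+0+0+0+0+0+0+0+1+0 mod 2 = 1
  c[14] = d·G[:,14] = (11001001111)·(00000000001) mod 2 = 0+0+0+0+0+0+0+0+0+0+1 mod 2 = 1
Codeword = 111110011001111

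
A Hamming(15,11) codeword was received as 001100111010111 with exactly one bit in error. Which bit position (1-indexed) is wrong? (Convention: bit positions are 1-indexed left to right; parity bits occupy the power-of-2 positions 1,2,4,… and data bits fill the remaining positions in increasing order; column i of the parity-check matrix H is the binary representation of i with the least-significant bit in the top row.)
Syndrome s = H · r^T (mod 2), r = 001100111010111:
  s[0] = (101010101010101)·(001100111010111) mod 2 = 0+0+1+0+0+0+1+0+1+0+1+0+1+0+1 mod 2 = 0
  s[1] = (011001100110011)·(001100111010111) mod 2 = 0+0+1+0+0+0+1+0+0+0+1+0+0+1+1 mod 2 = 1
  s[2] = (000111100001111)·(001100111010111) mod 2 = 0+0+0+1+0+0+1+0+0+0+0+0+1+1+1 mod 2 = 1
  s[3] = (000000011111111)·(001100111010111) mod 2 = 0+0+0+0+0+0+0+1+1+0+1+0+1+1+1 mod 2 = 0
Syndrome = 0110
Column i of H is the binary representation of i, so the syndrome is the binary index of the flipped bit.
Read s = 0110 with s[0] as LSB: 0·2^0 + 1·2^1 + 1·2^2 + 0·2^3 = 6.
Error is at bit position 6.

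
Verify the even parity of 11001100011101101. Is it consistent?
Sum of all bits: 1+1+0+0+1+1+0+0+0+1+1+1+0+1+1+0+1 = 10; 10 mod 2 = 0. Result is 0 → valid parity.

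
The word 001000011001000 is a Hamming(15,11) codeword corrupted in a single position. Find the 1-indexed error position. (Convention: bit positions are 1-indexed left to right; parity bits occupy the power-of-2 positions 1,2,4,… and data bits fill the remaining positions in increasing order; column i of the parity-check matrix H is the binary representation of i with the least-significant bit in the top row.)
Syndrome s = H · r^T (mod 2), r = 001000011001000:
  s[0] = (101010101010101)·(001000011001000) mod 2 = 0+0+1+0+0+0+0+0+1+0+0+0+0+0+0 mod 2 = 0
  s[1] = (011001100110011)·(001000011001000) mod 2 = 0+0+1+0+0+0+0+0+0+0+0+0+0+0+0 mod 2 = 1
  s[2] = (000111100001111)·(001000011001000) mod 2 = 0+0+0+0+0+0+0+0+0+0+0+1+0+0+0 mod 2 = 1
  s[3] = (000000011111111)·(001000011001000) mod 2 = 0+0+0+0+0+0+0+1+1+0+0+1+0+0+0 mod 2 = 1
Syndrome = 0111
Column i of H is the binary representation of i, so the syndrome is the binary index of the flipped bit.
Read s = 0111 with s[0] as LSB: 0·2^0 + 1·2^1 + 1·2^2 + 1·2^3 = 14.
Error is at bit position 14.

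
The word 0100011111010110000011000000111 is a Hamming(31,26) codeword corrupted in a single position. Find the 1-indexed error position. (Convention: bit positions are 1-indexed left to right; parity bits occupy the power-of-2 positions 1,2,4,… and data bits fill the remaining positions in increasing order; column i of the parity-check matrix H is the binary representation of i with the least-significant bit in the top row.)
Syndrome s = H · r^T (mod 2), r = 0100011111010110000011000000111:
  s[0] = (1010101010101010101010101010101)·(0100011111010110000011000000111) mod 2 = 0+0+0+0+0+0+1+0+1+0+0+0+0+0+1+0+0+0+0+0+1+0+0+0+0+0+0+0+1+0+1 mod 2 = 0
  s[1] = (0110011001100110011001100110011)·(0100011111010110000011000000111) mod 2 = 0+1+0+0+0+1+1+0+0+1+0+0+0+1+1+0+0+0+0+0+0+1+0+0+0+0+0+0+0+1+1 mod 2 = 1
  s[2] = (0001111000011110000111100001111)·(0100011111010110000011000000111) mod 2 = 0+0+0+0+0+1+1+0+0+0+0+1+0+1+1+0+0+0+0+0+1+1+0+0+0+0+0+0+1+1+1 mod 2 = 0
  s[3] = (0000000111111110000000011111111)·(0100011111010110000011000000111) mod 2 = 0+0+0+0+0+0+0+1+1+1+0+1+0+1+1+0+0+0+0+0+0+0+0+0+0+0+0+0+1+1+1 mod 2 = 1
  s[4] = (0000000000000001111111111111111)·(0100011111010110000011000000111) mod 2 = 0+0+0+0+0+0+0+0+0+0+0+0+0+0+0+0+0+0+0+0+1+1+0+0+0+0+0+0+1+1+1 mod 2 = 1
Syndrome = 01011
Column i of H is the binary representation of i, so the syndrome is the binary index of the flipped bit.
Read s = 01011 with s[0] as LSB: 0·2^0 + 1·2^1 + 0·2^2 + 1·2^3 + 1·2^4 = 26.
Error is at bit position 26.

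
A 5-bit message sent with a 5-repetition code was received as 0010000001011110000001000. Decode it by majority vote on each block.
Split into 5-bit blocks and majority-vote each:
  block 1 = 00100: 1 ones, 4 zeros → 0
  block 2 = 00001: 1 ones, 4 zeros → 0
  block 3 = 01111: 4 ones, 1 zeros → 1
  block 4 = 00000: 0 ones, 5 zeros → 0
  block 5 = 01000: 1 ones, 4 zeros → 0
Decoded = 00100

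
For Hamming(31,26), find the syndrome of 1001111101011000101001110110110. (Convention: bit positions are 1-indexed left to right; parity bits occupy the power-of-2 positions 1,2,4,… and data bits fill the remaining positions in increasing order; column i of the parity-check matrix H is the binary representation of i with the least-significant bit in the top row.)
Syndrome s = H · r^T (mod 2), r = 1001111101011000101001110110110:
  s[0] = (1010101010101010101010101010101)·(1001111101011000101001110110110) mod 2 = 1+0+0+0+1+0+1+0+0+0+0+0+1+0+0+0+1+0+1+0+0+0+1+0+0+0+1+0+1+0+0 mod 2 = 1
  s[1] = (0110011001100110011001100110011)·(1001111101011000101001110110110) mod 2 = 0+0+0+0+0+1+1+0+0+1+0+0+0+0+0+0+0+0+1+0+0+1+1+0+0+1+1+0+0+1+0 mod 2 = 1
  s[2] = (0001111000011110000111100001111)·(1001111101011000101001110110110) mod 2 = 0+0+0+1+1+1+1+0+0+0+0+1+1+0+0+0+0+0+0+0+0+1+1+0+0+0+0+0+1+1+0 mod 2 = 0
  s[3] = (0000000111111110000000011111111)·(1001111101011000101001110110110) mod 2 = 0+0+0+0+0+0+0+1+0+1+0+1+1+0+0+0+0+0+0+0+0+0+0+1+0+1+1+0+1+1+0 mod 2 = 1
  s[4] = (0000000000000001111111111111111)·(1001111101011000101001110110110) mod 2 = 0+0+0+0+0+0+0+0+0+0+0+0+0+0+0+0+1+0+1+0+0+1+1+1+0+1+1+0+1+1+0 mod 2 = 1
Syndrome = 11011
Non-zero syndrome: error at position 27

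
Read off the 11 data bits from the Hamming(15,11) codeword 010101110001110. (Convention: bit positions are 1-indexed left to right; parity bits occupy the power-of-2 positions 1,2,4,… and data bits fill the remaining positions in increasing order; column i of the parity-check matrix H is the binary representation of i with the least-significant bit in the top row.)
Parity bits occupy power-of-2 positions; data bits are at positions {3,5,6,7,9,10,11,12,13,14,15} (1-indexed).
Extract: c[3]=0 c[5]=0 c[6]=1 c[7]=1 c[9]=0 c[10]=0 c[11]=0 c[12]=1 c[13]=1 c[14]=1 c[15]=0
Data = 00110001110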